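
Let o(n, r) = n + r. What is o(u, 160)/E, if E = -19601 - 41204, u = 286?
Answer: -446/60805 ≈ -0.0073349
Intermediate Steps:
E = -60805
o(u, 160)/E = (286 + 160)/(-60805) = 446*(-1/60805) = -446/60805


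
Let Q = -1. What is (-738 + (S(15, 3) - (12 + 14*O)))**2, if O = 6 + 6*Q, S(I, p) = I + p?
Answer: 535824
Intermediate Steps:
O = 0 (O = 6 + 6*(-1) = 6 - 6 = 0)
(-738 + (S(15, 3) - (12 + 14*O)))**2 = (-738 + ((15 + 3) - (12 + 14*0)))**2 = (-738 + (18 - (12 + 0)))**2 = (-738 + (18 - 1*12))**2 = (-738 + (18 - 12))**2 = (-738 + 6)**2 = (-732)**2 = 535824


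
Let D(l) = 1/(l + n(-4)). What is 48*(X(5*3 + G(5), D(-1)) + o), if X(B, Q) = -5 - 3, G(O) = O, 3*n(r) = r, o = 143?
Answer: 6480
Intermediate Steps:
n(r) = r/3
D(l) = 1/(-4/3 + l) (D(l) = 1/(l + (1/3)*(-4)) = 1/(l - 4/3) = 1/(-4/3 + l))
X(B, Q) = -8
48*(X(5*3 + G(5), D(-1)) + o) = 48*(-8 + 143) = 48*135 = 6480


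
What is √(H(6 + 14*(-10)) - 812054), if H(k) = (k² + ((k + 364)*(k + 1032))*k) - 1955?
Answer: I*√28472413 ≈ 5336.0*I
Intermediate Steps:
H(k) = -1955 + k² + k*(364 + k)*(1032 + k) (H(k) = (k² + ((364 + k)*(1032 + k))*k) - 1955 = (k² + k*(364 + k)*(1032 + k)) - 1955 = -1955 + k² + k*(364 + k)*(1032 + k))
√(H(6 + 14*(-10)) - 812054) = √((-1955 + (6 + 14*(-10))³ + 1397*(6 + 14*(-10))² + 375648*(6 + 14*(-10))) - 812054) = √((-1955 + (6 - 140)³ + 1397*(6 - 140)² + 375648*(6 - 140)) - 812054) = √((-1955 + (-134)³ + 1397*(-134)² + 375648*(-134)) - 812054) = √((-1955 - 2406104 + 1397*17956 - 50336832) - 812054) = √((-1955 - 2406104 + 25084532 - 50336832) - 812054) = √(-27660359 - 812054) = √(-28472413) = I*√28472413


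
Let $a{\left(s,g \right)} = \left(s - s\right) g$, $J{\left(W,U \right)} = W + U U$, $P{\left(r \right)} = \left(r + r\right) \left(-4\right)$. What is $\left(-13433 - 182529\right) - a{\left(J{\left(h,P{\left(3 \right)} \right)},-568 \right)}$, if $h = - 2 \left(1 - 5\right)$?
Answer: $-195962$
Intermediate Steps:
$P{\left(r \right)} = - 8 r$ ($P{\left(r \right)} = 2 r \left(-4\right) = - 8 r$)
$h = 8$ ($h = \left(-2\right) \left(-4\right) = 8$)
$J{\left(W,U \right)} = W + U^{2}$
$a{\left(s,g \right)} = 0$ ($a{\left(s,g \right)} = 0 g = 0$)
$\left(-13433 - 182529\right) - a{\left(J{\left(h,P{\left(3 \right)} \right)},-568 \right)} = \left(-13433 - 182529\right) - 0 = \left(-13433 - 182529\right) + 0 = -195962 + 0 = -195962$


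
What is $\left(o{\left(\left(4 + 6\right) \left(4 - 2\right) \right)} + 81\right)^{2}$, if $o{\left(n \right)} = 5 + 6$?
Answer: $8464$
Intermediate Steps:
$o{\left(n \right)} = 11$
$\left(o{\left(\left(4 + 6\right) \left(4 - 2\right) \right)} + 81\right)^{2} = \left(11 + 81\right)^{2} = 92^{2} = 8464$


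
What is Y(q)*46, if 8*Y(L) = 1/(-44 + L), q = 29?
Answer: -23/60 ≈ -0.38333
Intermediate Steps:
Y(L) = 1/(8*(-44 + L))
Y(q)*46 = (1/(8*(-44 + 29)))*46 = ((⅛)/(-15))*46 = ((⅛)*(-1/15))*46 = -1/120*46 = -23/60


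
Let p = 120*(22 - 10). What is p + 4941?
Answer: 6381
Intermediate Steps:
p = 1440 (p = 120*12 = 1440)
p + 4941 = 1440 + 4941 = 6381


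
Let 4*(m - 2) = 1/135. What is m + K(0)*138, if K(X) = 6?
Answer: 448201/540 ≈ 830.00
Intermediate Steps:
m = 1081/540 (m = 2 + (¼)/135 = 2 + (¼)*(1/135) = 2 + 1/540 = 1081/540 ≈ 2.0019)
m + K(0)*138 = 1081/540 + 6*138 = 1081/540 + 828 = 448201/540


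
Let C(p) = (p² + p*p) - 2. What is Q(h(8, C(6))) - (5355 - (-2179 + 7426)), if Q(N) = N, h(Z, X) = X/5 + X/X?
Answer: -93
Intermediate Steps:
C(p) = -2 + 2*p² (C(p) = (p² + p²) - 2 = 2*p² - 2 = -2 + 2*p²)
h(Z, X) = 1 + X/5 (h(Z, X) = X*(⅕) + 1 = X/5 + 1 = 1 + X/5)
Q(h(8, C(6))) - (5355 - (-2179 + 7426)) = (1 + (-2 + 2*6²)/5) - (5355 - (-2179 + 7426)) = (1 + (-2 + 2*36)/5) - (5355 - 1*5247) = (1 + (-2 + 72)/5) - (5355 - 5247) = (1 + (⅕)*70) - 1*108 = (1 + 14) - 108 = 15 - 108 = -93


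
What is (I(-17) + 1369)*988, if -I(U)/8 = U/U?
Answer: 1344668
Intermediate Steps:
I(U) = -8 (I(U) = -8*U/U = -8*1 = -8)
(I(-17) + 1369)*988 = (-8 + 1369)*988 = 1361*988 = 1344668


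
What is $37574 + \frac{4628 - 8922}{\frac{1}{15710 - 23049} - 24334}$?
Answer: $\frac{6710267980964}{178587227} \approx 37574.0$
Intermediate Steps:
$37574 + \frac{4628 - 8922}{\frac{1}{15710 - 23049} - 24334} = 37574 - \frac{4294}{\frac{1}{-7339} - 24334} = 37574 - \frac{4294}{- \frac{1}{7339} - 24334} = 37574 - \frac{4294}{- \frac{178587227}{7339}} = 37574 - - \frac{31513666}{178587227} = 37574 + \frac{31513666}{178587227} = \frac{6710267980964}{178587227}$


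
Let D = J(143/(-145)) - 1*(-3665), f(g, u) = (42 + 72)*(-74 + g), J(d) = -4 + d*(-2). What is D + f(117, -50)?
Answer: 1241921/145 ≈ 8565.0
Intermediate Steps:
J(d) = -4 - 2*d
f(g, u) = -8436 + 114*g (f(g, u) = 114*(-74 + g) = -8436 + 114*g)
D = 531131/145 (D = (-4 - 286/(-145)) - 1*(-3665) = (-4 - 286*(-1)/145) + 3665 = (-4 - 2*(-143/145)) + 3665 = (-4 + 286/145) + 3665 = -294/145 + 3665 = 531131/145 ≈ 3663.0)
D + f(117, -50) = 531131/145 + (-8436 + 114*117) = 531131/145 + (-8436 + 13338) = 531131/145 + 4902 = 1241921/145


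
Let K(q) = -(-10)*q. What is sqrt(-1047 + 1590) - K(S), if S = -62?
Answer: 620 + sqrt(543) ≈ 643.30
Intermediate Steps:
K(q) = 10*q
sqrt(-1047 + 1590) - K(S) = sqrt(-1047 + 1590) - 10*(-62) = sqrt(543) - 1*(-620) = sqrt(543) + 620 = 620 + sqrt(543)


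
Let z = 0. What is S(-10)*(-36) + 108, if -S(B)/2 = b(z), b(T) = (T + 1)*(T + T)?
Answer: 108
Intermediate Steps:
b(T) = 2*T*(1 + T) (b(T) = (1 + T)*(2*T) = 2*T*(1 + T))
S(B) = 0 (S(B) = -4*0*(1 + 0) = -4*0 = -2*0 = 0)
S(-10)*(-36) + 108 = 0*(-36) + 108 = 0 + 108 = 108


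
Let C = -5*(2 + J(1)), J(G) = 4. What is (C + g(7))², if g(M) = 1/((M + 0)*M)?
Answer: 2157961/2401 ≈ 898.78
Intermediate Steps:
C = -30 (C = -5*(2 + 4) = -5*6 = -30)
g(M) = M⁻² (g(M) = 1/(M*M) = M⁻²)
(C + g(7))² = (-30 + 7⁻²)² = (-30 + 1/49)² = (-1469/49)² = 2157961/2401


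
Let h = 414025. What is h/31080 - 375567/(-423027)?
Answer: 4151475023/292170648 ≈ 14.209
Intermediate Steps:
h/31080 - 375567/(-423027) = 414025/31080 - 375567/(-423027) = 414025*(1/31080) - 375567*(-1/423027) = 82805/6216 + 125189/141009 = 4151475023/292170648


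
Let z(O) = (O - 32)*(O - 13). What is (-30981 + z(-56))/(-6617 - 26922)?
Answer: 24909/33539 ≈ 0.74269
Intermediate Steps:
z(O) = (-32 + O)*(-13 + O)
(-30981 + z(-56))/(-6617 - 26922) = (-30981 + (416 + (-56)² - 45*(-56)))/(-6617 - 26922) = (-30981 + (416 + 3136 + 2520))/(-33539) = (-30981 + 6072)*(-1/33539) = -24909*(-1/33539) = 24909/33539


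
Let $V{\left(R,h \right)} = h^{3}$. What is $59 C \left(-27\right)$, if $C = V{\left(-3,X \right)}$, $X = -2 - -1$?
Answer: $1593$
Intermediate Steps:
$X = -1$ ($X = -2 + 1 = -1$)
$C = -1$ ($C = \left(-1\right)^{3} = -1$)
$59 C \left(-27\right) = 59 \left(-1\right) \left(-27\right) = \left(-59\right) \left(-27\right) = 1593$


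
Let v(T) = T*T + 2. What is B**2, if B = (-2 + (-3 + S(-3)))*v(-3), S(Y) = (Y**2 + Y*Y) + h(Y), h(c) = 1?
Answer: 23716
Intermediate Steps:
v(T) = 2 + T**2 (v(T) = T**2 + 2 = 2 + T**2)
S(Y) = 1 + 2*Y**2 (S(Y) = (Y**2 + Y*Y) + 1 = (Y**2 + Y**2) + 1 = 2*Y**2 + 1 = 1 + 2*Y**2)
B = 154 (B = (-2 + (-3 + (1 + 2*(-3)**2)))*(2 + (-3)**2) = (-2 + (-3 + (1 + 2*9)))*(2 + 9) = (-2 + (-3 + (1 + 18)))*11 = (-2 + (-3 + 19))*11 = (-2 + 16)*11 = 14*11 = 154)
B**2 = 154**2 = 23716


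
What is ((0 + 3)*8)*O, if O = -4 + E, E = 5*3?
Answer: 264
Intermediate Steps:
E = 15
O = 11 (O = -4 + 15 = 11)
((0 + 3)*8)*O = ((0 + 3)*8)*11 = (3*8)*11 = 24*11 = 264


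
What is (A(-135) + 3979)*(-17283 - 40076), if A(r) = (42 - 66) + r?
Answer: -219111380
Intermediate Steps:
A(r) = -24 + r
(A(-135) + 3979)*(-17283 - 40076) = ((-24 - 135) + 3979)*(-17283 - 40076) = (-159 + 3979)*(-57359) = 3820*(-57359) = -219111380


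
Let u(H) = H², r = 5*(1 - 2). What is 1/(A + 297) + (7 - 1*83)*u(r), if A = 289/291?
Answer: -164760109/86716 ≈ -1900.0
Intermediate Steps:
A = 289/291 (A = 289*(1/291) = 289/291 ≈ 0.99313)
r = -5 (r = 5*(-1) = -5)
1/(A + 297) + (7 - 1*83)*u(r) = 1/(289/291 + 297) + (7 - 1*83)*(-5)² = 1/(86716/291) + (7 - 83)*25 = 291/86716 - 76*25 = 291/86716 - 1900 = -164760109/86716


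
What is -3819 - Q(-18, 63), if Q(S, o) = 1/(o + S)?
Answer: -171856/45 ≈ -3819.0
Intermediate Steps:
Q(S, o) = 1/(S + o)
-3819 - Q(-18, 63) = -3819 - 1/(-18 + 63) = -3819 - 1/45 = -171856/45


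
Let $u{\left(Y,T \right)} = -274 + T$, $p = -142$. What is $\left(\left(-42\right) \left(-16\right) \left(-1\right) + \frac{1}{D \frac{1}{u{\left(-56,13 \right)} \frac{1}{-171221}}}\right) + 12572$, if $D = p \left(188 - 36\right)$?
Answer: $\frac{43978045361339}{3695634064} \approx 11900.0$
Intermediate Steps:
$D = -21584$ ($D = - 142 \left(188 - 36\right) = \left(-142\right) 152 = -21584$)
$\left(\left(-42\right) \left(-16\right) \left(-1\right) + \frac{1}{D \frac{1}{u{\left(-56,13 \right)} \frac{1}{-171221}}}\right) + 12572 = \left(\left(-42\right) \left(-16\right) \left(-1\right) + \frac{1}{\left(-21584\right) \frac{1}{\left(-274 + 13\right) \frac{1}{-171221}}}\right) + 12572 = \left(672 \left(-1\right) + \frac{1}{\left(-21584\right) \frac{1}{\left(-261\right) \left(- \frac{1}{171221}\right)}}\right) + 12572 = \left(-672 + \frac{1}{\left(-21584\right) \frac{1}{\frac{261}{171221}}}\right) + 12572 = \left(-672 + \frac{1}{\left(-21584\right) \frac{171221}{261}}\right) + 12572 = \left(-672 + \frac{1}{- \frac{3695634064}{261}}\right) + 12572 = \left(-672 - \frac{261}{3695634064}\right) + 12572 = - \frac{2483466091269}{3695634064} + 12572 = \frac{43978045361339}{3695634064}$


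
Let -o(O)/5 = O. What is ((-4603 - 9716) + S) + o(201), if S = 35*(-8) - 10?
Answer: -15614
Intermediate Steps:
o(O) = -5*O
S = -290 (S = -280 - 10 = -290)
((-4603 - 9716) + S) + o(201) = ((-4603 - 9716) - 290) - 5*201 = (-14319 - 290) - 1005 = -14609 - 1005 = -15614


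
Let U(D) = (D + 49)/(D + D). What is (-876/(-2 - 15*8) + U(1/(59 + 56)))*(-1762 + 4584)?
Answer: 486332192/61 ≈ 7.9727e+6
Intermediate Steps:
U(D) = (49 + D)/(2*D) (U(D) = (49 + D)/((2*D)) = (49 + D)*(1/(2*D)) = (49 + D)/(2*D))
(-876/(-2 - 15*8) + U(1/(59 + 56)))*(-1762 + 4584) = (-876/(-2 - 15*8) + (49 + 1/(59 + 56))/(2*(1/(59 + 56))))*(-1762 + 4584) = (-876/(-2 - 120) + (49 + 1/115)/(2*(1/115)))*2822 = (-876/(-122) + (49 + 1/115)/(2*(1/115)))*2822 = (-876*(-1/122) + (½)*115*(5636/115))*2822 = (438/61 + 2818)*2822 = (172336/61)*2822 = 486332192/61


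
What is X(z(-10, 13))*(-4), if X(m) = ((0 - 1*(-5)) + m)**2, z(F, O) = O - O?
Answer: -100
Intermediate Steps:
z(F, O) = 0
X(m) = (5 + m)**2 (X(m) = ((0 + 5) + m)**2 = (5 + m)**2)
X(z(-10, 13))*(-4) = (5 + 0)**2*(-4) = 5**2*(-4) = 25*(-4) = -100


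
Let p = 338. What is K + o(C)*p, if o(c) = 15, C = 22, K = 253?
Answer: 5323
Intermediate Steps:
K + o(C)*p = 253 + 15*338 = 253 + 5070 = 5323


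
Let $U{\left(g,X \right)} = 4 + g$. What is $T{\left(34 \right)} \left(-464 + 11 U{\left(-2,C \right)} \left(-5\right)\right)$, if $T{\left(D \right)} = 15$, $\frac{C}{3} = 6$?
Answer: $-8610$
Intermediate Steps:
$C = 18$ ($C = 3 \cdot 6 = 18$)
$T{\left(34 \right)} \left(-464 + 11 U{\left(-2,C \right)} \left(-5\right)\right) = 15 \left(-464 + 11 \left(4 - 2\right) \left(-5\right)\right) = 15 \left(-464 + 11 \cdot 2 \left(-5\right)\right) = 15 \left(-464 + 22 \left(-5\right)\right) = 15 \left(-464 - 110\right) = 15 \left(-574\right) = -8610$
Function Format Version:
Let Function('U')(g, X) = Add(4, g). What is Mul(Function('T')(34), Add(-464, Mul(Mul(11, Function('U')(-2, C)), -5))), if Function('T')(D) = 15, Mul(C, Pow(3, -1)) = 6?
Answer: -8610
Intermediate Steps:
C = 18 (C = Mul(3, 6) = 18)
Mul(Function('T')(34), Add(-464, Mul(Mul(11, Function('U')(-2, C)), -5))) = Mul(15, Add(-464, Mul(Mul(11, Add(4, -2)), -5))) = Mul(15, Add(-464, Mul(Mul(11, 2), -5))) = Mul(15, Add(-464, Mul(22, -5))) = Mul(15, Add(-464, -110)) = Mul(15, -574) = -8610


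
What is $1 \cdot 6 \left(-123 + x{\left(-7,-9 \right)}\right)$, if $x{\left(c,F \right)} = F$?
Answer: $-792$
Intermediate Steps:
$1 \cdot 6 \left(-123 + x{\left(-7,-9 \right)}\right) = 1 \cdot 6 \left(-123 - 9\right) = 6 \left(-132\right) = -792$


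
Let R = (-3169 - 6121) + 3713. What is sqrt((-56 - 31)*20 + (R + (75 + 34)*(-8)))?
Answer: I*sqrt(8189) ≈ 90.493*I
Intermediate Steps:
R = -5577 (R = -9290 + 3713 = -5577)
sqrt((-56 - 31)*20 + (R + (75 + 34)*(-8))) = sqrt((-56 - 31)*20 + (-5577 + (75 + 34)*(-8))) = sqrt(-87*20 + (-5577 + 109*(-8))) = sqrt(-1740 + (-5577 - 872)) = sqrt(-1740 - 6449) = sqrt(-8189) = I*sqrt(8189)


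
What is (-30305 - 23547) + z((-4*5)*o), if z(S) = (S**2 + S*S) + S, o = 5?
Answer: -33952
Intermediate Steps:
z(S) = S + 2*S**2 (z(S) = (S**2 + S**2) + S = 2*S**2 + S = S + 2*S**2)
(-30305 - 23547) + z((-4*5)*o) = (-30305 - 23547) + (-4*5*5)*(1 + 2*(-4*5*5)) = -53852 + (-20*5)*(1 + 2*(-20*5)) = -53852 - 100*(1 + 2*(-100)) = -53852 - 100*(1 - 200) = -53852 - 100*(-199) = -53852 + 19900 = -33952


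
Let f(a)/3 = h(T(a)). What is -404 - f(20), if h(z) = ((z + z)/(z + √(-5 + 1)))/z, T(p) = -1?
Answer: -2014/5 + 12*I/5 ≈ -402.8 + 2.4*I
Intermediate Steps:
h(z) = 2/(z + 2*I) (h(z) = ((2*z)/(z + √(-4)))/z = ((2*z)/(z + 2*I))/z = (2*z/(z + 2*I))/z = 2/(z + 2*I))
f(a) = 6*(-1 - 2*I)/5 (f(a) = 3*(2/(-1 + 2*I)) = 3*(2*((-1 - 2*I)/5)) = 3*(2*(-1 - 2*I)/5) = 6*(-1 - 2*I)/5)
-404 - f(20) = -404 - (-6/5 - 12*I/5) = -404 + (6/5 + 12*I/5) = -2014/5 + 12*I/5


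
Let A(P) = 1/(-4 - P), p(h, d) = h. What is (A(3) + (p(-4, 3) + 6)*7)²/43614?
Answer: 9409/2137086 ≈ 0.0044027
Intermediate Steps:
(A(3) + (p(-4, 3) + 6)*7)²/43614 = (-1/(4 + 3) + (-4 + 6)*7)²/43614 = (-1/7 + 2*7)²*(1/43614) = (-1*⅐ + 14)²*(1/43614) = (-⅐ + 14)²*(1/43614) = (97/7)²*(1/43614) = (9409/49)*(1/43614) = 9409/2137086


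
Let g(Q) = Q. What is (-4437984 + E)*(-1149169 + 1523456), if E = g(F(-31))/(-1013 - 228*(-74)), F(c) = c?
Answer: -26343063249976369/15859 ≈ -1.6611e+12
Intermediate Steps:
E = -31/15859 (E = -31/(-1013 - 228*(-74)) = -31/(-1013 + 16872) = -31/15859 ≈ -0.0019547)
(-4437984 + E)*(-1149169 + 1523456) = (-4437984 - 31/15859)*(-1149169 + 1523456) = -70381988287/15859*374287 = -26343063249976369/15859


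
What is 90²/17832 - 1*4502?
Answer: -6689297/1486 ≈ -4501.5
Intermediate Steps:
90²/17832 - 1*4502 = 8100*(1/17832) - 4502 = 675/1486 - 4502 = -6689297/1486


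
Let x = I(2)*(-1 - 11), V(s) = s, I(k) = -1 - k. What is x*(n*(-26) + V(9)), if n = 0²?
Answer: 324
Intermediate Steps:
n = 0
x = 36 (x = (-1 - 1*2)*(-1 - 11) = (-1 - 2)*(-12) = -3*(-12) = 36)
x*(n*(-26) + V(9)) = 36*(0*(-26) + 9) = 36*(0 + 9) = 36*9 = 324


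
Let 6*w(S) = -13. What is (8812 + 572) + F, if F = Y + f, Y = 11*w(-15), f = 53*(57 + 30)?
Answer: 83827/6 ≈ 13971.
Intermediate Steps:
w(S) = -13/6 (w(S) = (1/6)*(-13) = -13/6)
f = 4611 (f = 53*87 = 4611)
Y = -143/6 (Y = 11*(-13/6) = -143/6 ≈ -23.833)
F = 27523/6 (F = -143/6 + 4611 = 27523/6 ≈ 4587.2)
(8812 + 572) + F = (8812 + 572) + 27523/6 = 9384 + 27523/6 = 83827/6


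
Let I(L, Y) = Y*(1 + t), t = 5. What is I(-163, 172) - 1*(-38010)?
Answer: 39042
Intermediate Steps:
I(L, Y) = 6*Y (I(L, Y) = Y*(1 + 5) = Y*6 = 6*Y)
I(-163, 172) - 1*(-38010) = 6*172 - 1*(-38010) = 1032 + 38010 = 39042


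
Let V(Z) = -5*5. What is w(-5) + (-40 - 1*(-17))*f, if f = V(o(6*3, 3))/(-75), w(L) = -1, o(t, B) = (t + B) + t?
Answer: -26/3 ≈ -8.6667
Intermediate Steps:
o(t, B) = B + 2*t (o(t, B) = (B + t) + t = B + 2*t)
V(Z) = -25
f = ⅓ (f = -25/(-75) = -25*(-1/75) = ⅓ ≈ 0.33333)
w(-5) + (-40 - 1*(-17))*f = -1 + (-40 - 1*(-17))*(⅓) = -1 + (-40 + 17)*(⅓) = -1 - 23*⅓ = -1 - 23/3 = -26/3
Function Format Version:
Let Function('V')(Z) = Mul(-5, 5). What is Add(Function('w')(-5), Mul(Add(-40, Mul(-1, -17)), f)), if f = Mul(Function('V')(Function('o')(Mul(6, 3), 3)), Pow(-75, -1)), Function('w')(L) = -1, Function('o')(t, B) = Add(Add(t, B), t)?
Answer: Rational(-26, 3) ≈ -8.6667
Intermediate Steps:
Function('o')(t, B) = Add(B, Mul(2, t)) (Function('o')(t, B) = Add(Add(B, t), t) = Add(B, Mul(2, t)))
Function('V')(Z) = -25
f = Rational(1, 3) (f = Mul(-25, Pow(-75, -1)) = Mul(-25, Rational(-1, 75)) = Rational(1, 3) ≈ 0.33333)
Add(Function('w')(-5), Mul(Add(-40, Mul(-1, -17)), f)) = Add(-1, Mul(Add(-40, Mul(-1, -17)), Rational(1, 3))) = Add(-1, Mul(Add(-40, 17), Rational(1, 3))) = Add(-1, Mul(-23, Rational(1, 3))) = Add(-1, Rational(-23, 3)) = Rational(-26, 3)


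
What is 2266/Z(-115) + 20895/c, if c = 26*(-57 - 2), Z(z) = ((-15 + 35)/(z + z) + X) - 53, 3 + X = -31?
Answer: -121801697/3072602 ≈ -39.641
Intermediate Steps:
X = -34 (X = -3 - 31 = -34)
Z(z) = -87 + 10/z (Z(z) = ((-15 + 35)/(z + z) - 34) - 53 = (20/((2*z)) - 34) - 53 = (20*(1/(2*z)) - 34) - 53 = (10/z - 34) - 53 = (-34 + 10/z) - 53 = -87 + 10/z)
c = -1534 (c = 26*(-59) = -1534)
2266/Z(-115) + 20895/c = 2266/(-87 + 10/(-115)) + 20895/(-1534) = 2266/(-87 + 10*(-1/115)) + 20895*(-1/1534) = 2266/(-87 - 2/23) - 20895/1534 = 2266/(-2003/23) - 20895/1534 = 2266*(-23/2003) - 20895/1534 = -52118/2003 - 20895/1534 = -121801697/3072602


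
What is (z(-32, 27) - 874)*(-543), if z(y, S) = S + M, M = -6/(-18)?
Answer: 459740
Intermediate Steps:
M = ⅓ (M = -6*(-1/18) = ⅓ ≈ 0.33333)
z(y, S) = ⅓ + S (z(y, S) = S + ⅓ = ⅓ + S)
(z(-32, 27) - 874)*(-543) = ((⅓ + 27) - 874)*(-543) = (82/3 - 874)*(-543) = -2540/3*(-543) = 459740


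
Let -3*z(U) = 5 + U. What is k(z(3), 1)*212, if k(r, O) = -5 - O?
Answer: -1272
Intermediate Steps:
z(U) = -5/3 - U/3 (z(U) = -(5 + U)/3 = -5/3 - U/3)
k(z(3), 1)*212 = (-5 - 1*1)*212 = (-5 - 1)*212 = -6*212 = -1272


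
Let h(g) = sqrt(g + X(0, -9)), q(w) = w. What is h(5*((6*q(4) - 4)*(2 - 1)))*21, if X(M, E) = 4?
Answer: 42*sqrt(26) ≈ 214.16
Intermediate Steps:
h(g) = sqrt(4 + g) (h(g) = sqrt(g + 4) = sqrt(4 + g))
h(5*((6*q(4) - 4)*(2 - 1)))*21 = sqrt(4 + 5*((6*4 - 4)*(2 - 1)))*21 = sqrt(4 + 5*((24 - 4)*1))*21 = sqrt(4 + 5*(20*1))*21 = sqrt(4 + 5*20)*21 = sqrt(4 + 100)*21 = sqrt(104)*21 = (2*sqrt(26))*21 = 42*sqrt(26)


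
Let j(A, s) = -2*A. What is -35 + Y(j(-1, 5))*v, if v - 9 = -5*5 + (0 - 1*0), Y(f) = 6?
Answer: -131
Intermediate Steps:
v = -16 (v = 9 + (-5*5 + (0 - 1*0)) = 9 + (-25 + (0 + 0)) = 9 + (-25 + 0) = 9 - 25 = -16)
-35 + Y(j(-1, 5))*v = -35 + 6*(-16) = -35 - 96 = -131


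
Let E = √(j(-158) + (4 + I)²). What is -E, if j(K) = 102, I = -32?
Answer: -√886 ≈ -29.766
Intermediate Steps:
E = √886 (E = √(102 + (4 - 32)²) = √(102 + (-28)²) = √(102 + 784) = √886 ≈ 29.766)
-E = -√886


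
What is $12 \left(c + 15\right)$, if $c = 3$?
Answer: $216$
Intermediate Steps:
$12 \left(c + 15\right) = 12 \left(3 + 15\right) = 12 \cdot 18 = 216$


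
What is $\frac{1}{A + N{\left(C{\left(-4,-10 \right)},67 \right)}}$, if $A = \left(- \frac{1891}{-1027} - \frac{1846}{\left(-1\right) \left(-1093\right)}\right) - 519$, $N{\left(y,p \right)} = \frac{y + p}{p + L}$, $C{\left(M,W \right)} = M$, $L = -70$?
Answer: $- \frac{1122511}{605984919} \approx -0.0018524$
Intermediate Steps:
$N{\left(y,p \right)} = \frac{p + y}{-70 + p}$ ($N{\left(y,p \right)} = \frac{y + p}{p - 70} = \frac{p + y}{-70 + p}$)
$A = - \frac{582412188}{1122511}$ ($A = \left(\left(-1891\right) \left(- \frac{1}{1027}\right) - \frac{1846}{1093}\right) - 519 = \left(\frac{1891}{1027} - \frac{1846}{1093}\right) - 519 = \frac{171021}{1122511} - 519 = - \frac{582412188}{1122511} \approx -518.85$)
$\frac{1}{A + N{\left(C{\left(-4,-10 \right)},67 \right)}} = \frac{1}{- \frac{582412188}{1122511} + \frac{67 - 4}{-70 + 67}} = \frac{1}{- \frac{582412188}{1122511} + \frac{1}{-3} \cdot 63} = \frac{1}{- \frac{582412188}{1122511} - 21} = \frac{1}{- \frac{605984919}{1122511}} = - \frac{1122511}{605984919}$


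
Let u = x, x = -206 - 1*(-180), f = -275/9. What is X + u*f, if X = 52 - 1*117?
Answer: 6565/9 ≈ 729.44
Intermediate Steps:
X = -65 (X = 52 - 117 = -65)
f = -275/9 (f = -275*⅑ = -275/9 ≈ -30.556)
x = -26 (x = -206 + 180 = -26)
u = -26
X + u*f = -65 - 26*(-275/9) = -65 + 7150/9 = 6565/9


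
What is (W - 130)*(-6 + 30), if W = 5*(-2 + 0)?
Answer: -3360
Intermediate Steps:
W = -10 (W = 5*(-2) = -10)
(W - 130)*(-6 + 30) = (-10 - 130)*(-6 + 30) = -140*24 = -3360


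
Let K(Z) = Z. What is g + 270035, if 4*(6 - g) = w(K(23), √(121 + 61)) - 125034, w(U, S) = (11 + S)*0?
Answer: 602599/2 ≈ 3.0130e+5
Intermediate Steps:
w(U, S) = 0
g = 62529/2 (g = 6 - (0 - 125034)/4 = 6 - ¼*(-125034) = 6 + 62517/2 = 62529/2 ≈ 31265.)
g + 270035 = 62529/2 + 270035 = 602599/2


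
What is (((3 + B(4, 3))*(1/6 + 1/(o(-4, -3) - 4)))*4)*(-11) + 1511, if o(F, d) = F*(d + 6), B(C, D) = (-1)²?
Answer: 4478/3 ≈ 1492.7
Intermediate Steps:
B(C, D) = 1
o(F, d) = F*(6 + d)
(((3 + B(4, 3))*(1/6 + 1/(o(-4, -3) - 4)))*4)*(-11) + 1511 = (((3 + 1)*(1/6 + 1/(-4*(6 - 3) - 4)))*4)*(-11) + 1511 = ((4*(⅙ + 1/(-4*3 - 4)))*4)*(-11) + 1511 = ((4*(⅙ + 1/(-12 - 4)))*4)*(-11) + 1511 = ((4*(⅙ + 1/(-16)))*4)*(-11) + 1511 = ((4*(⅙ - 1/16))*4)*(-11) + 1511 = ((4*(5/48))*4)*(-11) + 1511 = ((5/12)*4)*(-11) + 1511 = (5/3)*(-11) + 1511 = -55/3 + 1511 = 4478/3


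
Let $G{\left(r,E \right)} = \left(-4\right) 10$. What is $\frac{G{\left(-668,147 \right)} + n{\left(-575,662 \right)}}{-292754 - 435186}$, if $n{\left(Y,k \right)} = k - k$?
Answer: $\frac{2}{36397} \approx 5.495 \cdot 10^{-5}$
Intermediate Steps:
$n{\left(Y,k \right)} = 0$
$G{\left(r,E \right)} = -40$
$\frac{G{\left(-668,147 \right)} + n{\left(-575,662 \right)}}{-292754 - 435186} = \frac{-40 + 0}{-292754 - 435186} = - \frac{40}{-727940} = \left(-40\right) \left(- \frac{1}{727940}\right) = \frac{2}{36397}$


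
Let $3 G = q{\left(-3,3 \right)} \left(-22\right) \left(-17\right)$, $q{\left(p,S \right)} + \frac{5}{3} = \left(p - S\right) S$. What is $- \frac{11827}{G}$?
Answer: $\frac{106443}{22066} \approx 4.8238$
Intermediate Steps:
$q{\left(p,S \right)} = - \frac{5}{3} + S \left(p - S\right)$ ($q{\left(p,S \right)} = - \frac{5}{3} + \left(p - S\right) S = - \frac{5}{3} + S \left(p - S\right)$)
$G = - \frac{22066}{9}$ ($G = \frac{\left(- \frac{5}{3} - 3^{2} + 3 \left(-3\right)\right) \left(-22\right) \left(-17\right)}{3} = \frac{\left(- \frac{5}{3} - 9 - 9\right) \left(-22\right) \left(-17\right)}{3} = \frac{\left(- \frac{59}{3}\right) \left(-22\right) \left(-17\right)}{3} = \frac{\frac{1298}{3} \left(-17\right)}{3} = \frac{1}{3} \left(- \frac{22066}{3}\right) = - \frac{22066}{9} \approx -2451.8$)
$- \frac{11827}{G} = - \frac{11827}{- \frac{22066}{9}} = \left(-11827\right) \left(- \frac{9}{22066}\right) = \frac{106443}{22066}$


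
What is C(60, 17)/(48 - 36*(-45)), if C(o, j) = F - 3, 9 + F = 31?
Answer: 19/1668 ≈ 0.011391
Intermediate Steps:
F = 22 (F = -9 + 31 = 22)
C(o, j) = 19 (C(o, j) = 22 - 3 = 19)
C(60, 17)/(48 - 36*(-45)) = 19/(48 - 36*(-45)) = 19/(48 + 1620) = 19/1668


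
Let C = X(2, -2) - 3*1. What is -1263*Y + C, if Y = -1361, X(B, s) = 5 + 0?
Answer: 1718945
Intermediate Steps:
X(B, s) = 5
C = 2 (C = 5 - 3*1 = 5 - 3 = 2)
-1263*Y + C = -1263*(-1361) + 2 = 1718943 + 2 = 1718945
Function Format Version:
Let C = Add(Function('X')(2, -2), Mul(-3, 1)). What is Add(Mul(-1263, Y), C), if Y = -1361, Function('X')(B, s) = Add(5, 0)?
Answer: 1718945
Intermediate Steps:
Function('X')(B, s) = 5
C = 2 (C = Add(5, Mul(-3, 1)) = Add(5, -3) = 2)
Add(Mul(-1263, Y), C) = Add(Mul(-1263, -1361), 2) = Add(1718943, 2) = 1718945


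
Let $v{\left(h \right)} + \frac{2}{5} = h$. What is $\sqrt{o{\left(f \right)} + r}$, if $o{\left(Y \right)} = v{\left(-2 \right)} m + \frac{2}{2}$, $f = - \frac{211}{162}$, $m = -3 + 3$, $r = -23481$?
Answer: $2 i \sqrt{5870} \approx 153.23 i$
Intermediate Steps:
$v{\left(h \right)} = - \frac{2}{5} + h$
$m = 0$
$f = - \frac{211}{162}$ ($f = \left(-211\right) \frac{1}{162} = - \frac{211}{162} \approx -1.3025$)
$o{\left(Y \right)} = 1$ ($o{\left(Y \right)} = \left(- \frac{2}{5} - 2\right) 0 + \frac{2}{2} = \left(- \frac{12}{5}\right) 0 + 2 \cdot \frac{1}{2} = 0 + 1 = 1$)
$\sqrt{o{\left(f \right)} + r} = \sqrt{1 - 23481} = \sqrt{-23480} = 2 i \sqrt{5870}$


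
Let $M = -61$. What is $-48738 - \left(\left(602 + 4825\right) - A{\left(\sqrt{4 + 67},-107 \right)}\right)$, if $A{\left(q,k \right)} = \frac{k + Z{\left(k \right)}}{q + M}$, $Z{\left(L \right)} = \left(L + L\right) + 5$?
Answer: $- \frac{98841487}{1825} + \frac{158 \sqrt{71}}{1825} \approx -54159.0$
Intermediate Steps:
$Z{\left(L \right)} = 5 + 2 L$ ($Z{\left(L \right)} = 2 L + 5 = 5 + 2 L$)
$A{\left(q,k \right)} = \frac{5 + 3 k}{-61 + q}$ ($A{\left(q,k \right)} = \frac{k + \left(5 + 2 k\right)}{q - 61} = \frac{5 + 3 k}{-61 + q}$)
$-48738 - \left(\left(602 + 4825\right) - A{\left(\sqrt{4 + 67},-107 \right)}\right) = -48738 - \left(\left(602 + 4825\right) - \frac{5 + 3 \left(-107\right)}{-61 + \sqrt{4 + 67}}\right) = -48738 - \left(5427 - \frac{5 - 321}{-61 + \sqrt{71}}\right) = -48738 - \left(5427 - \frac{1}{-61 + \sqrt{71}} \left(-316\right)\right) = -48738 - \left(5427 - - \frac{316}{-61 + \sqrt{71}}\right) = -48738 - \left(5427 + \frac{316}{-61 + \sqrt{71}}\right) = -54165 - \frac{316}{-61 + \sqrt{71}}$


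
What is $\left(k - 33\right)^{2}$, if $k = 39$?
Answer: $36$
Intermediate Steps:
$\left(k - 33\right)^{2} = \left(39 - 33\right)^{2} = 6^{2} = 36$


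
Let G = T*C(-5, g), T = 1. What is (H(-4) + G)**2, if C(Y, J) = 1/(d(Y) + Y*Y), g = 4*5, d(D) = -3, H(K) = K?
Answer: 7569/484 ≈ 15.638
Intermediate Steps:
g = 20
C(Y, J) = 1/(-3 + Y**2) (C(Y, J) = 1/(-3 + Y*Y) = 1/(-3 + Y**2))
G = 1/22 (G = 1/(-3 + (-5)**2) = 1/(-3 + 25) = 1/22 ≈ 0.045455)
(H(-4) + G)**2 = (-4 + 1/22)**2 = (-87/22)**2 = 7569/484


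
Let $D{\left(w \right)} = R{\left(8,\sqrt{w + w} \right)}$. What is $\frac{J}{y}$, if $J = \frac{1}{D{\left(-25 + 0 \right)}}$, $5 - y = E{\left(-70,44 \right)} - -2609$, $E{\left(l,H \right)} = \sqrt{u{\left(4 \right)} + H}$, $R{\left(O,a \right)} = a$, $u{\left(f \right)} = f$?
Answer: $- \frac{i \sqrt{6}}{16951920} + \frac{217 i \sqrt{2}}{5650640} \approx 5.4165 \cdot 10^{-5} i$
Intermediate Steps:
$D{\left(w \right)} = \sqrt{2} \sqrt{w}$ ($D{\left(w \right)} = \sqrt{w + w} = \sqrt{2 w} = \sqrt{2} \sqrt{w}$)
$E{\left(l,H \right)} = \sqrt{4 + H}$
$y = -2604 - 4 \sqrt{3}$ ($y = 5 - \left(\sqrt{4 + 44} - -2609\right) = 5 - \left(\sqrt{48} + 2609\right) = 5 - \left(4 \sqrt{3} + 2609\right) = 5 - \left(2609 + 4 \sqrt{3}\right) = -2604 - 4 \sqrt{3} \approx -2610.9$)
$J = - \frac{i \sqrt{2}}{10}$ ($J = \frac{1}{\sqrt{2} \sqrt{-25 + 0}} = \frac{1}{\sqrt{2} \sqrt{-25}} = \frac{1}{\sqrt{2} \cdot 5 i} = \frac{1}{5 i \sqrt{2}} = - \frac{i \sqrt{2}}{10} \approx - 0.14142 i$)
$\frac{J}{y} = \frac{\left(- \frac{1}{10}\right) i \sqrt{2}}{-2604 - 4 \sqrt{3}} = - \frac{i \sqrt{2}}{10 \left(-2604 - 4 \sqrt{3}\right)}$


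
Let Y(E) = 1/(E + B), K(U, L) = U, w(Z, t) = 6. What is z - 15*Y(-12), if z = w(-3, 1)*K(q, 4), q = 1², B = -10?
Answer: 147/22 ≈ 6.6818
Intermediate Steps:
q = 1
Y(E) = 1/(-10 + E) (Y(E) = 1/(E - 10) = 1/(-10 + E))
z = 6 (z = 6*1 = 6)
z - 15*Y(-12) = 6 - 15/(-10 - 12) = 6 - 15/(-22) = 6 - 15*(-1/22) = 6 + 15/22 = 147/22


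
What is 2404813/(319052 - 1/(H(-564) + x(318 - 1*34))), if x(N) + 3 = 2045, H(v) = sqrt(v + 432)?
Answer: 96951395656029550/12862761736305649 - 4809626*I*sqrt(33)/424471137298086417 ≈ 7.5374 - 6.5091e-11*I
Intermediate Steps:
H(v) = sqrt(432 + v)
x(N) = 2042 (x(N) = -3 + 2045 = 2042)
2404813/(319052 - 1/(H(-564) + x(318 - 1*34))) = 2404813/(319052 - 1/(sqrt(432 - 564) + 2042)) = 2404813/(319052 - 1/(sqrt(-132) + 2042)) = 2404813/(319052 - 1/(2*I*sqrt(33) + 2042)) = 2404813/(319052 - 1/(2042 + 2*I*sqrt(33)))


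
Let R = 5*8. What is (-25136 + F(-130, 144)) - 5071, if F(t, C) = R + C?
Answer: -30023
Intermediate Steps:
R = 40
F(t, C) = 40 + C
(-25136 + F(-130, 144)) - 5071 = (-25136 + (40 + 144)) - 5071 = (-25136 + 184) - 5071 = -24952 - 5071 = -30023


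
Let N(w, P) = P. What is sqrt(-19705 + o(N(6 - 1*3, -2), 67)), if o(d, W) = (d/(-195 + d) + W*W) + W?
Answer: I*sqrt(587917147)/197 ≈ 123.08*I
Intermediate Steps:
o(d, W) = W + W**2 + d/(-195 + d) (o(d, W) = (d/(-195 + d) + W**2) + W = (W**2 + d/(-195 + d)) + W = W + W**2 + d/(-195 + d))
sqrt(-19705 + o(N(6 - 1*3, -2), 67)) = sqrt(-19705 + (-2 - 195*67 - 195*67**2 + 67*(-2) - 2*67**2)/(-195 - 2)) = sqrt(-19705 + (-2 - 13065 - 195*4489 - 134 - 2*4489)/(-197)) = sqrt(-19705 - (-2 - 13065 - 875355 - 134 - 8978)/197) = sqrt(-19705 - 1/197*(-897534)) = sqrt(-19705 + 897534/197) = sqrt(-2984351/197) = I*sqrt(587917147)/197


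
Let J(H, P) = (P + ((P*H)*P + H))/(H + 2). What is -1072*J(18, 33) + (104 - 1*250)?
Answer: -5267734/5 ≈ -1.0535e+6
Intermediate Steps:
J(H, P) = (H + P + H*P²)/(2 + H) (J(H, P) = (P + ((H*P)*P + H))/(2 + H) = (P + (H*P² + H))/(2 + H) = (P + (H + H*P²))/(2 + H) = (H + P + H*P²)/(2 + H))
-1072*J(18, 33) + (104 - 1*250) = -1072*(18 + 33 + 18*33²)/(2 + 18) + (104 - 1*250) = -1072*(18 + 33 + 18*1089)/20 + (104 - 250) = -268*(18 + 33 + 19602)/5 - 146 = -268*19653/5 - 146 = -1072*19653/20 - 146 = -5267004/5 - 146 = -5267734/5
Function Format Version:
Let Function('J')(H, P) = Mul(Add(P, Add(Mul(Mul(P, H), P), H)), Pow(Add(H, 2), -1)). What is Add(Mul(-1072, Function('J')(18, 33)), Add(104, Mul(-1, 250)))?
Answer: Rational(-5267734, 5) ≈ -1.0535e+6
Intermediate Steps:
Function('J')(H, P) = Mul(Pow(Add(2, H), -1), Add(H, P, Mul(H, Pow(P, 2)))) (Function('J')(H, P) = Mul(Add(P, Add(Mul(Mul(H, P), P), H)), Pow(Add(2, H), -1)) = Mul(Add(P, Add(Mul(H, Pow(P, 2)), H)), Pow(Add(2, H), -1)) = Mul(Add(P, Add(H, Mul(H, Pow(P, 2)))), Pow(Add(2, H), -1)) = Mul(Add(H, P, Mul(H, Pow(P, 2))), Pow(Add(2, H), -1)) = Mul(Pow(Add(2, H), -1), Add(H, P, Mul(H, Pow(P, 2)))))
Add(Mul(-1072, Function('J')(18, 33)), Add(104, Mul(-1, 250))) = Add(Mul(-1072, Mul(Pow(Add(2, 18), -1), Add(18, 33, Mul(18, Pow(33, 2))))), Add(104, Mul(-1, 250))) = Add(Mul(-1072, Mul(Pow(20, -1), Add(18, 33, Mul(18, 1089)))), Add(104, -250)) = Add(Mul(-1072, Mul(Rational(1, 20), Add(18, 33, 19602))), -146) = Add(Mul(-1072, Mul(Rational(1, 20), 19653)), -146) = Add(Mul(-1072, Rational(19653, 20)), -146) = Add(Rational(-5267004, 5), -146) = Rational(-5267734, 5)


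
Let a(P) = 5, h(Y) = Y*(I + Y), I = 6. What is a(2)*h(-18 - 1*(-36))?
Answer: 2160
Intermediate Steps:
h(Y) = Y*(6 + Y)
a(2)*h(-18 - 1*(-36)) = 5*((-18 - 1*(-36))*(6 + (-18 - 1*(-36)))) = 5*((-18 + 36)*(6 + (-18 + 36))) = 5*(18*(6 + 18)) = 5*(18*24) = 5*432 = 2160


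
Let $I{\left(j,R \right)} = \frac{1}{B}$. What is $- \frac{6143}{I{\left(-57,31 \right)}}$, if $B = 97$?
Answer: $-595871$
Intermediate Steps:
$I{\left(j,R \right)} = \frac{1}{97}$
$- \frac{6143}{I{\left(-57,31 \right)}} = - 6143 \frac{1}{\frac{1}{97}} = \left(-6143\right) 97 = -595871$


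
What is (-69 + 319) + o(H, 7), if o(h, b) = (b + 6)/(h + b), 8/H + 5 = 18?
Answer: 24919/99 ≈ 251.71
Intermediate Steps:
H = 8/13 (H = 8/(-5 + 18) = 8/13 ≈ 0.61539)
o(h, b) = (6 + b)/(b + h)
(-69 + 319) + o(H, 7) = (-69 + 319) + (6 + 7)/(7 + 8/13) = 250 + 13/(99/13) = 250 + (13/99)*13 = 250 + 169/99 = 24919/99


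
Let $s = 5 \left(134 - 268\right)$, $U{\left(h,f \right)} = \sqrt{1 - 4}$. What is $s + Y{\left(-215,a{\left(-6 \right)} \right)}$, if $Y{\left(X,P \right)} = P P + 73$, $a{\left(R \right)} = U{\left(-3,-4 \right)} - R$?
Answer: $-564 + 12 i \sqrt{3} \approx -564.0 + 20.785 i$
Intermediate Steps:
$U{\left(h,f \right)} = i \sqrt{3}$ ($U{\left(h,f \right)} = \sqrt{-3} = i \sqrt{3}$)
$s = -670$ ($s = 5 \left(-134\right) = -670$)
$a{\left(R \right)} = - R + i \sqrt{3}$ ($a{\left(R \right)} = i \sqrt{3} - R = - R + i \sqrt{3}$)
$Y{\left(X,P \right)} = 73 + P^{2}$ ($Y{\left(X,P \right)} = P^{2} + 73 = 73 + P^{2}$)
$s + Y{\left(-215,a{\left(-6 \right)} \right)} = -670 + \left(73 + \left(\left(-1\right) \left(-6\right) + i \sqrt{3}\right)^{2}\right) = -670 + \left(73 + \left(6 + i \sqrt{3}\right)^{2}\right) = -597 + \left(6 + i \sqrt{3}\right)^{2}$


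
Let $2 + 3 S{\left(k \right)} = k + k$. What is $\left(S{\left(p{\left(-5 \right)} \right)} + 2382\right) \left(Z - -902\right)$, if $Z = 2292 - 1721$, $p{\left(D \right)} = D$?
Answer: $3502794$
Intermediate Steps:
$Z = 571$
$S{\left(k \right)} = - \frac{2}{3} + \frac{2 k}{3}$ ($S{\left(k \right)} = - \frac{2}{3} + \frac{k + k}{3} = - \frac{2}{3} + \frac{2 k}{3}$)
$\left(S{\left(p{\left(-5 \right)} \right)} + 2382\right) \left(Z - -902\right) = \left(\left(- \frac{2}{3} + \frac{2}{3} \left(-5\right)\right) + 2382\right) \left(571 - -902\right) = \left(\left(- \frac{2}{3} - \frac{10}{3}\right) + 2382\right) \left(571 + 902\right) = \left(-4 + 2382\right) 1473 = 2378 \cdot 1473 = 3502794$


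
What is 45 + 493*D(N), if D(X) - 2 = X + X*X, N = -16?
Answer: 119351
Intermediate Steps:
D(X) = 2 + X + X**2 (D(X) = 2 + (X + X*X) = 2 + (X + X**2) = 2 + X + X**2)
45 + 493*D(N) = 45 + 493*(2 - 16 + (-16)**2) = 45 + 493*(2 - 16 + 256) = 45 + 493*242 = 45 + 119306 = 119351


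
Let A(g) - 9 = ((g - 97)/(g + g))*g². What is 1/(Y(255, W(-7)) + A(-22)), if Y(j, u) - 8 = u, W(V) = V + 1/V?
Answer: 7/9232 ≈ 0.00075823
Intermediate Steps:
Y(j, u) = 8 + u
A(g) = 9 + g*(-97 + g)/2 (A(g) = 9 + ((g - 97)/(g + g))*g² = 9 + ((-97 + g)/((2*g)))*g² = 9 + ((-97 + g)*(1/(2*g)))*g² = 9 + ((-97 + g)/(2*g))*g² = 9 + g*(-97 + g)/2)
1/(Y(255, W(-7)) + A(-22)) = 1/((8 + (-7 + 1/(-7))) + (9 + (½)*(-22)² - 97/2*(-22))) = 1/((8 + (-7 - ⅐)) + (9 + (½)*484 + 1067)) = 1/((8 - 50/7) + (9 + 242 + 1067)) = 1/(6/7 + 1318) = 1/(9232/7) = 7/9232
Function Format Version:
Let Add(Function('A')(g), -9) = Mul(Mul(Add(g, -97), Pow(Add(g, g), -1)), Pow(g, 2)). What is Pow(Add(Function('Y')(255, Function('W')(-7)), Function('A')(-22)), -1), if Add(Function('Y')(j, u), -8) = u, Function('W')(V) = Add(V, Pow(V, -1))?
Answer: Rational(7, 9232) ≈ 0.00075823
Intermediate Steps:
Function('Y')(j, u) = Add(8, u)
Function('A')(g) = Add(9, Mul(Rational(1, 2), g, Add(-97, g))) (Function('A')(g) = Add(9, Mul(Mul(Add(g, -97), Pow(Add(g, g), -1)), Pow(g, 2))) = Add(9, Mul(Mul(Add(-97, g), Pow(Mul(2, g), -1)), Pow(g, 2))) = Add(9, Mul(Mul(Add(-97, g), Mul(Rational(1, 2), Pow(g, -1))), Pow(g, 2))) = Add(9, Mul(Mul(Rational(1, 2), Pow(g, -1), Add(-97, g)), Pow(g, 2))) = Add(9, Mul(Rational(1, 2), g, Add(-97, g))))
Pow(Add(Function('Y')(255, Function('W')(-7)), Function('A')(-22)), -1) = Pow(Add(Add(8, Add(-7, Pow(-7, -1))), Add(9, Mul(Rational(1, 2), Pow(-22, 2)), Mul(Rational(-97, 2), -22))), -1) = Pow(Add(Add(8, Add(-7, Rational(-1, 7))), Add(9, Mul(Rational(1, 2), 484), 1067)), -1) = Pow(Add(Add(8, Rational(-50, 7)), Add(9, 242, 1067)), -1) = Pow(Add(Rational(6, 7), 1318), -1) = Pow(Rational(9232, 7), -1) = Rational(7, 9232)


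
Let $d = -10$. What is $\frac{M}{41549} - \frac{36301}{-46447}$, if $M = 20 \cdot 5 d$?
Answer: $\frac{1461823249}{1929826403} \approx 0.75749$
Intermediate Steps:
$M = -1000$ ($M = 20 \cdot 5 \left(-10\right) = 100 \left(-10\right) = -1000$)
$\frac{M}{41549} - \frac{36301}{-46447} = - \frac{1000}{41549} - \frac{36301}{-46447} = \left(-1000\right) \frac{1}{41549} - - \frac{36301}{46447} = - \frac{1000}{41549} + \frac{36301}{46447} = \frac{1461823249}{1929826403}$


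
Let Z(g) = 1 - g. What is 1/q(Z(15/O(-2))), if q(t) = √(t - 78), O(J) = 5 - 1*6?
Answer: -I*√62/62 ≈ -0.127*I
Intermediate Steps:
O(J) = -1 (O(J) = 5 - 6 = -1)
q(t) = √(-78 + t)
1/q(Z(15/O(-2))) = 1/(√(-78 + (1 - 15/(-1)))) = 1/(√(-78 + (1 - 15*(-1)))) = 1/(√(-78 + (1 - 1*(-15)))) = 1/(√(-78 + (1 + 15))) = 1/(√(-78 + 16)) = 1/(√(-62)) = 1/(I*√62) = -I*√62/62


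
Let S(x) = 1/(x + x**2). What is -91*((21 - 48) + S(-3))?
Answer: 14651/6 ≈ 2441.8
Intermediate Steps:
-91*((21 - 48) + S(-3)) = -91*((21 - 48) + 1/((-3)*(1 - 3))) = -91*(-27 - 1/3/(-2)) = -91*(-27 - 1/3*(-1/2)) = -91*(-27 + 1/6) = -91*(-161/6) = 14651/6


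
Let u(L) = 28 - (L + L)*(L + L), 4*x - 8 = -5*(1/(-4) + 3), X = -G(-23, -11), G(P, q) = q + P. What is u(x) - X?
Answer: -913/64 ≈ -14.266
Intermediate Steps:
G(P, q) = P + q
X = 34 (X = -(-23 - 11) = -1*(-34) = 34)
x = -23/16 (x = 2 + (-5*(1/(-4) + 3))/4 = 2 + (-5*(-¼ + 3))/4 = 2 + (-5*11/4)/4 = 2 + (¼)*(-55/4) = 2 - 55/16 = -23/16 ≈ -1.4375)
u(L) = 28 - 4*L² (u(L) = 28 - 2*L*2*L = 28 - 4*L²)
u(x) - X = (28 - 4*(-23/16)²) - 1*34 = (28 - 4*529/256) - 34 = (28 - 529/64) - 34 = 1263/64 - 34 = -913/64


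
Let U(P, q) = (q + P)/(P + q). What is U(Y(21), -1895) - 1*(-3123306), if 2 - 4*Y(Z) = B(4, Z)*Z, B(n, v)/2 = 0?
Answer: 3123307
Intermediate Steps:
B(n, v) = 0 (B(n, v) = 2*0 = 0)
Y(Z) = ½ (Y(Z) = ½ - 0*Z = ½ - ¼*0 = ½ + 0 = ½)
U(P, q) = 1 (U(P, q) = (P + q)/(P + q) = 1)
U(Y(21), -1895) - 1*(-3123306) = 1 - 1*(-3123306) = 1 + 3123306 = 3123307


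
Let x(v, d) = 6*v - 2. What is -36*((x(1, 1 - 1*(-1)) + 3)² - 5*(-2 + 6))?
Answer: -1044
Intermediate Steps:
x(v, d) = -2 + 6*v
-36*((x(1, 1 - 1*(-1)) + 3)² - 5*(-2 + 6)) = -36*(((-2 + 6*1) + 3)² - 5*(-2 + 6)) = -36*(((-2 + 6) + 3)² - 5*4) = -36*((4 + 3)² - 20) = -36*(7² - 20) = -36*(49 - 20) = -36*29 = -1044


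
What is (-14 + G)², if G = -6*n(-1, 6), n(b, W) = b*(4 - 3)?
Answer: 64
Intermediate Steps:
n(b, W) = b (n(b, W) = b*1 = b)
G = 6 (G = -6*(-1) = 6)
(-14 + G)² = (-14 + 6)² = (-8)² = 64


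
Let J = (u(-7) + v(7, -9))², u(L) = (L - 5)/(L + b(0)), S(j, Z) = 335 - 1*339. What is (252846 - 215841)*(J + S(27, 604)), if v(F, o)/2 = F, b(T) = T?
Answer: 440507520/49 ≈ 8.9900e+6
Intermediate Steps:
S(j, Z) = -4 (S(j, Z) = 335 - 339 = -4)
u(L) = (-5 + L)/L (u(L) = (L - 5)/(L + 0) = (-5 + L)/L)
v(F, o) = 2*F
J = 12100/49 (J = ((-5 - 7)/(-7) + 2*7)² = (-⅐*(-12) + 14)² = (12/7 + 14)² = (110/7)² = 12100/49 ≈ 246.94)
(252846 - 215841)*(J + S(27, 604)) = (252846 - 215841)*(12100/49 - 4) = 37005*(11904/49) = 440507520/49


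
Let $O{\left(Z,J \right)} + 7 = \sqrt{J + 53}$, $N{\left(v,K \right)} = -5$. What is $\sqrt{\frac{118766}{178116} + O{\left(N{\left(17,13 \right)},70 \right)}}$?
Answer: $\frac{\sqrt{-50230760334 + 7931327364 \sqrt{123}}}{89058} \approx 2.1811$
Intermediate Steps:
$O{\left(Z,J \right)} = -7 + \sqrt{53 + J}$ ($O{\left(Z,J \right)} = -7 + \sqrt{J + 53} = -7 + \sqrt{53 + J}$)
$\sqrt{\frac{118766}{178116} + O{\left(N{\left(17,13 \right)},70 \right)}} = \sqrt{\frac{118766}{178116} - \left(7 - \sqrt{53 + 70}\right)} = \sqrt{118766 \cdot \frac{1}{178116} - \left(7 - \sqrt{123}\right)} = \sqrt{\frac{59383}{89058} - \left(7 - \sqrt{123}\right)} = \sqrt{- \frac{564023}{89058} + \sqrt{123}}$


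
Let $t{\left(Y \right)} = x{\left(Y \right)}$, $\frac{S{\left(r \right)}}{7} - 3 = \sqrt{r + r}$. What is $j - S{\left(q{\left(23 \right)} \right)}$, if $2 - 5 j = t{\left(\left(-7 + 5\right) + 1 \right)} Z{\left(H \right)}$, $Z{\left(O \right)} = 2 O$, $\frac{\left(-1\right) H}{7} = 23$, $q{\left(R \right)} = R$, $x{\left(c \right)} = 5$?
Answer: $\frac{1507}{5} - 7 \sqrt{46} \approx 253.92$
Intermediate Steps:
$S{\left(r \right)} = 21 + 7 \sqrt{2} \sqrt{r}$ ($S{\left(r \right)} = 21 + 7 \sqrt{r + r} = 21 + 7 \sqrt{2 r} = 21 + 7 \sqrt{2} \sqrt{r}$)
$t{\left(Y \right)} = 5$
$H = -161$ ($H = \left(-7\right) 23 = -161$)
$j = \frac{1612}{5}$ ($j = \frac{2}{5} - \frac{5 \cdot 2 \left(-161\right)}{5} = \frac{2}{5} - \frac{5 \left(-322\right)}{5} = \frac{2}{5} - -322 = \frac{2}{5} + 322 = \frac{1612}{5} \approx 322.4$)
$j - S{\left(q{\left(23 \right)} \right)} = \frac{1612}{5} - \left(21 + 7 \sqrt{2} \sqrt{23}\right) = \frac{1612}{5} - \left(21 + 7 \sqrt{46}\right) = \frac{1507}{5} - 7 \sqrt{46}$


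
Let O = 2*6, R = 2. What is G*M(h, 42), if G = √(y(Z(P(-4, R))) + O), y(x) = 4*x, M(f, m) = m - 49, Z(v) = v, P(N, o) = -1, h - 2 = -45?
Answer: -14*√2 ≈ -19.799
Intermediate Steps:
h = -43 (h = 2 - 45 = -43)
O = 12
M(f, m) = -49 + m
G = 2*√2 (G = √(4*(-1) + 12) = √(-4 + 12) = √8 = 2*√2 ≈ 2.8284)
G*M(h, 42) = (2*√2)*(-49 + 42) = (2*√2)*(-7) = -14*√2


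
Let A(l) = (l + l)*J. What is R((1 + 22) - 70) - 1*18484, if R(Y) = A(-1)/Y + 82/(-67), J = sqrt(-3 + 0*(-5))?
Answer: -1238510/67 + 2*I*sqrt(3)/47 ≈ -18485.0 + 0.073704*I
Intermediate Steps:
J = I*sqrt(3) (J = sqrt(-3 + 0) = sqrt(-3) = I*sqrt(3) ≈ 1.732*I)
A(l) = 2*I*l*sqrt(3) (A(l) = (l + l)*(I*sqrt(3)) = (2*l)*(I*sqrt(3)) = 2*I*l*sqrt(3))
R(Y) = -82/67 - 2*I*sqrt(3)/Y (R(Y) = (2*I*(-1)*sqrt(3))/Y + 82/(-67) = (-2*I*sqrt(3))/Y + 82*(-1/67) = -2*I*sqrt(3)/Y - 82/67 = -82/67 - 2*I*sqrt(3)/Y)
R((1 + 22) - 70) - 1*18484 = (-82/67 - 2*I*sqrt(3)/((1 + 22) - 70)) - 1*18484 = (-82/67 - 2*I*sqrt(3)/(23 - 70)) - 18484 = (-82/67 - 2*I*sqrt(3)/(-47)) - 18484 = (-82/67 - 2*I*sqrt(3)*(-1/47)) - 18484 = (-82/67 + 2*I*sqrt(3)/47) - 18484 = -1238510/67 + 2*I*sqrt(3)/47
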